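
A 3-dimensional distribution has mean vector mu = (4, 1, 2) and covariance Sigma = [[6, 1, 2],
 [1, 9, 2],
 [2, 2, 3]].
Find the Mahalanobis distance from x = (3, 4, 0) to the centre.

Step 1 — centre the observation: (x - mu) = (-1, 3, -2).

Step 2 — invert Sigma (cofactor / det for 3×3, or solve directly):
  Sigma^{-1} = [[0.215, 0.0093, -0.1495],
 [0.0093, 0.1308, -0.0935],
 [-0.1495, -0.0935, 0.4953]].

Step 3 — form the quadratic (x - mu)^T · Sigma^{-1} · (x - mu):
  Sigma^{-1} · (x - mu) = (0.1121, 0.5701, -1.1215).
  (x - mu)^T · [Sigma^{-1} · (x - mu)] = (-1)·(0.1121) + (3)·(0.5701) + (-2)·(-1.1215) = 3.8411.

Step 4 — take square root: d = √(3.8411) ≈ 1.9599.

d(x, mu) = √(3.8411) ≈ 1.9599


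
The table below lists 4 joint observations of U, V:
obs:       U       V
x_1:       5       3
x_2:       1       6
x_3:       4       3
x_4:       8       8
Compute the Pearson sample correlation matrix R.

Step 1 — column means:
  mean(U) = (5 + 1 + 4 + 8) / 4 = 18/4 = 4.5
  mean(V) = (3 + 6 + 3 + 8) / 4 = 20/4 = 5

Step 2 — sample variances and covariances s[i,j] = (1/(n-1)) · Σ_k (x_{k,i} - mean_i) · (x_{k,j} - mean_j), with n-1 = 3:
  s[U,U] = ((0.5)·(0.5) + (-3.5)·(-3.5) + (-0.5)·(-0.5) + (3.5)·(3.5)) / 3 = 25/3 = 8.3333
  s[U,V] = ((0.5)·(-2) + (-3.5)·(1) + (-0.5)·(-2) + (3.5)·(3)) / 3 = 7/3 = 2.3333
  s[V,V] = ((-2)·(-2) + (1)·(1) + (-2)·(-2) + (3)·(3)) / 3 = 18/3 = 6
  Sample standard deviations s_i = √(s[i,i]):
  s(U) = √(8.3333) = 2.8868
  s(V) = √(6) = 2.4495

Step 3 — r_{ij} = s_{ij} / (s_i · s_j):
  r[U,U] = 1 (diagonal).
  r[U,V] = 2.3333 / (2.8868 · 2.4495) = 2.3333 / 7.0711 = 0.33
  r[V,V] = 1 (diagonal).

R is symmetric with unit diagonal. Assembling:

R = [[1, 0.33],
 [0.33, 1]]


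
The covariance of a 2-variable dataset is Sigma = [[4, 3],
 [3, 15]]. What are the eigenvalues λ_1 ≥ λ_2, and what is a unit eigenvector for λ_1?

Step 1 — characteristic polynomial of 2×2 Sigma:
  det(Sigma - λI) = λ² - trace · λ + det = 0.
  trace = 4 + 15 = 19, det = 4·15 - (3)² = 51.
Step 2 — discriminant:
  Δ = trace² - 4·det = 361 - 204 = 157.
Step 3 — eigenvalues:
  λ = (trace ± √Δ)/2 = (19 ± 12.53)/2,
  λ_1 = 15.765,  λ_2 = 3.235.

Step 4 — unit eigenvector for λ_1: solve (Sigma - λ_1 I)v = 0. First row:
  (4 - 15.765)·v_x + (3)·v_y = 0, i.e. (-11.765)·v_x + (3)·v_y = 0,
  so v ∝ (b, λ_1 - a) = (3, 11.765) = u.
  ||u|| = √((3)² + (11.765)²) = √(147.4148) ≈ 12.1414,
  v_1 = u/||u|| ≈ (0.2471, 0.969) (||v_1|| = 1).

λ_1 = 15.765,  λ_2 = 3.235;  v_1 ≈ (0.2471, 0.969)


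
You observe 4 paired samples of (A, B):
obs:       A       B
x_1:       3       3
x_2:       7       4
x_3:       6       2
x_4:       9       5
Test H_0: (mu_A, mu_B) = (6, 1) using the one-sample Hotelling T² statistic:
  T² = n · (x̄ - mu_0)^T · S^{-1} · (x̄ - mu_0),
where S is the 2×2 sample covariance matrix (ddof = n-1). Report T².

Step 1 — sample mean vector:
  mean(A) = (3 + 7 + 6 + 9) / 4 = 25/4 = 6.25
  mean(B) = (3 + 4 + 2 + 5) / 4 = 14/4 = 3.5
  x̄ = (6.25, 3.5),  deviation x̄ - mu_0 = (6.25, 3.5) - (6, 1) = (0.25, 2.5).

Step 2 — sample covariance matrix, S[i,j] = (1/(n-1)) · Σ_k (x_{k,i} - mean_i) · (x_{k,j} - mean_j), divisor n-1 = 3:
  S[A,A] = ((-3.25)·(-3.25) + (0.75)·(0.75) + (-0.25)·(-0.25) + (2.75)·(2.75)) / 3 = 18.75/3 = 6.25
  S[A,B] = ((-3.25)·(-0.5) + (0.75)·(0.5) + (-0.25)·(-1.5) + (2.75)·(1.5)) / 3 = 6.5/3 = 2.1667
  S[B,B] = ((-0.5)·(-0.5) + (0.5)·(0.5) + (-1.5)·(-1.5) + (1.5)·(1.5)) / 3 = 5/3 = 1.6667
  S = [[6.25, 2.1667],
 [2.1667, 1.6667]].

Step 3 — invert S. det(S) = 6.25·1.6667 - (2.1667)² = 5.7222.
  S^{-1} = (1/det) · [[d, -b], [-b, a]] = [[0.2913, -0.3786],
 [-0.3786, 1.0922]].

Step 4 — quadratic form (x̄ - mu_0)^T · S^{-1} · (x̄ - mu_0):
  S^{-1} · (x̄ - mu_0) = (-0.8738, 2.6359),
  (x̄ - mu_0)^T · [...] = (0.25)·(-0.8738) + (2.5)·(2.6359) = 6.3714.

Step 5 — scale by n: T² = 4 · 6.3714 = 25.4854.

T² ≈ 25.4854


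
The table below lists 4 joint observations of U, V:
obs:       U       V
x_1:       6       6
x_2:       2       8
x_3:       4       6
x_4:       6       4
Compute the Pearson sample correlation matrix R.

Step 1 — column means:
  mean(U) = (6 + 2 + 4 + 6) / 4 = 18/4 = 4.5
  mean(V) = (6 + 8 + 6 + 4) / 4 = 24/4 = 6

Step 2 — sample variances and covariances s[i,j] = (1/(n-1)) · Σ_k (x_{k,i} - mean_i) · (x_{k,j} - mean_j), with n-1 = 3:
  s[U,U] = ((1.5)·(1.5) + (-2.5)·(-2.5) + (-0.5)·(-0.5) + (1.5)·(1.5)) / 3 = 11/3 = 3.6667
  s[U,V] = ((1.5)·(0) + (-2.5)·(2) + (-0.5)·(0) + (1.5)·(-2)) / 3 = -8/3 = -2.6667
  s[V,V] = ((0)·(0) + (2)·(2) + (0)·(0) + (-2)·(-2)) / 3 = 8/3 = 2.6667
  Sample standard deviations s_i = √(s[i,i]):
  s(U) = √(3.6667) = 1.9149
  s(V) = √(2.6667) = 1.633

Step 3 — r_{ij} = s_{ij} / (s_i · s_j):
  r[U,U] = 1 (diagonal).
  r[U,V] = -2.6667 / (1.9149 · 1.633) = -2.6667 / 3.1269 = -0.8528
  r[V,V] = 1 (diagonal).

R is symmetric with unit diagonal. Assembling:

R = [[1, -0.8528],
 [-0.8528, 1]]


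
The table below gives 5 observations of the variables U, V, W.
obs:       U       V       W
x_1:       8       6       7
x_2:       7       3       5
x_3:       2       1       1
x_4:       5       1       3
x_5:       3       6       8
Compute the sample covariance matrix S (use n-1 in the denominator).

Step 1 — column means:
  mean(U) = (8 + 7 + 2 + 5 + 3) / 5 = 25/5 = 5
  mean(V) = (6 + 3 + 1 + 1 + 6) / 5 = 17/5 = 3.4
  mean(W) = (7 + 5 + 1 + 3 + 8) / 5 = 24/5 = 4.8

Step 2 — sample covariance S[i,j] = (1/(n-1)) · Σ_k (x_{k,i} - mean_i) · (x_{k,j} - mean_j), with n-1 = 4.
  S[U,U] = ((3)·(3) + (2)·(2) + (-3)·(-3) + (0)·(0) + (-2)·(-2)) / 4 = 26/4 = 6.5
  S[U,V] = ((3)·(2.6) + (2)·(-0.4) + (-3)·(-2.4) + (0)·(-2.4) + (-2)·(2.6)) / 4 = 9/4 = 2.25
  S[U,W] = ((3)·(2.2) + (2)·(0.2) + (-3)·(-3.8) + (0)·(-1.8) + (-2)·(3.2)) / 4 = 12/4 = 3
  S[V,V] = ((2.6)·(2.6) + (-0.4)·(-0.4) + (-2.4)·(-2.4) + (-2.4)·(-2.4) + (2.6)·(2.6)) / 4 = 25.2/4 = 6.3
  S[V,W] = ((2.6)·(2.2) + (-0.4)·(0.2) + (-2.4)·(-3.8) + (-2.4)·(-1.8) + (2.6)·(3.2)) / 4 = 27.4/4 = 6.85
  S[W,W] = ((2.2)·(2.2) + (0.2)·(0.2) + (-3.8)·(-3.8) + (-1.8)·(-1.8) + (3.2)·(3.2)) / 4 = 32.8/4 = 8.2

S is symmetric (S[j,i] = S[i,j]). Assembling:

S = [[6.5, 2.25, 3],
 [2.25, 6.3, 6.85],
 [3, 6.85, 8.2]]


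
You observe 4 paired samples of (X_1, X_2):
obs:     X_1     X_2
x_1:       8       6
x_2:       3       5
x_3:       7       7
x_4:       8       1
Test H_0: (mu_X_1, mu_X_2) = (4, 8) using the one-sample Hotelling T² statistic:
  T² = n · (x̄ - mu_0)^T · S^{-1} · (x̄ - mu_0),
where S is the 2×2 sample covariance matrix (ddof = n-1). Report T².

Step 1 — sample mean vector:
  mean(X_1) = (8 + 3 + 7 + 8) / 4 = 26/4 = 6.5
  mean(X_2) = (6 + 5 + 7 + 1) / 4 = 19/4 = 4.75
  x̄ = (6.5, 4.75),  deviation x̄ - mu_0 = (6.5, 4.75) - (4, 8) = (2.5, -3.25).

Step 2 — sample covariance matrix, S[i,j] = (1/(n-1)) · Σ_k (x_{k,i} - mean_i) · (x_{k,j} - mean_j), divisor n-1 = 3:
  S[X_1,X_1] = ((1.5)·(1.5) + (-3.5)·(-3.5) + (0.5)·(0.5) + (1.5)·(1.5)) / 3 = 17/3 = 5.6667
  S[X_1,X_2] = ((1.5)·(1.25) + (-3.5)·(0.25) + (0.5)·(2.25) + (1.5)·(-3.75)) / 3 = -3.5/3 = -1.1667
  S[X_2,X_2] = ((1.25)·(1.25) + (0.25)·(0.25) + (2.25)·(2.25) + (-3.75)·(-3.75)) / 3 = 20.75/3 = 6.9167
  S = [[5.6667, -1.1667],
 [-1.1667, 6.9167]].

Step 3 — invert S. det(S) = 5.6667·6.9167 - (-1.1667)² = 37.8333.
  S^{-1} = (1/det) · [[d, -b], [-b, a]] = [[0.1828, 0.0308],
 [0.0308, 0.1498]].

Step 4 — quadratic form (x̄ - mu_0)^T · S^{-1} · (x̄ - mu_0):
  S^{-1} · (x̄ - mu_0) = (0.3568, -0.4097),
  (x̄ - mu_0)^T · [...] = (2.5)·(0.3568) + (-3.25)·(-0.4097) = 2.2236.

Step 5 — scale by n: T² = 4 · 2.2236 = 8.8943.

T² ≈ 8.8943


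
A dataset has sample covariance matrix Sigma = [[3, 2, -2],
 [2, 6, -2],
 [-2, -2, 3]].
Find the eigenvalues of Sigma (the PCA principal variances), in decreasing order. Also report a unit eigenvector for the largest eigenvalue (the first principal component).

Step 1 — characteristic polynomial p(λ) = det(λI - Sigma) = λ³ - tr·λ² + c_1·λ - det, where tr = trace, c_1 = sum of the principal 2×2 minors, det = det(Sigma):
  tr = 3 + 6 + 3 = 12,
  c_1 = (3·6 - (2)²) + (3·3 - (-2)²) + (6·3 - (-2)²) = 14 + 5 + 14 = 33,
  det = 3·(6·3 - (-2)²) - (2)·((2)·3 - (-2)·(-2)) + (-2)·((2)·(-2) - 6·(-2)) = 3·(14) - (2)·(2) + (-2)·(8) = 22.
  So p(λ) = λ³ - 12λ² + 33λ - 22.
Step 2 — look for an integer root (rational root theorem: any rational root is an integer divisor of 22). Testing λ = 1:
  p(1) = 1 - 12 + 33 - 22 = 0  ✓
  Dividing out (λ - 1): p(λ) = (λ - 1)(λ² - 11λ + 22).
Step 3 — remaining eigenvalues from the quadratic λ² - 11λ + 22 = 0:
  Δ = 11² - 4·22 = 121 - 88 = 33,  λ = (11 ± √33)/2 = (11 ± 5.7446)/2 ≈ 8.3723 or 2.6277.
  Sorted: λ_1 = 8.3723,  λ_2 = 2.6277,  λ_3 = 1  (check: sum = 12 = tr ✓).

Step 4 — unit eigenvector for λ_1 ≈ 8.3723: v spans the null space of (Sigma - λ_1 I), whose rows are
  r_1 = (-5.3723, 2, -2),  r_2 = (2, -2.3723, -2),  r_3 = (-2, -2, -5.3723).
  v is orthogonal to every row, so take v ∝ r_1 × r_2 = ((2)·(-2) - (-2)·(-2.3723), (-2)·(2) - (-5.3723)·(-2), (-5.3723)·(-2.3723) - (2)·(2)) ≈ (-8.7446, -14.7446, 8.7446).
  Rescale (multiply by -1 so the first nonzero entry is positive): u = (8.7446, 14.7446, -8.7446).
  ||u|| = √((8.7446)² + (14.7446)² + (-8.7446)²) = √(370.3369) ≈ 19.2441,  v_1 = u/||u|| ≈ (0.4544, 0.7662, -0.4544) (||v_1|| = 1).

λ_1 = 8.3723,  λ_2 = 2.6277,  λ_3 = 1;  v_1 ≈ (0.4544, 0.7662, -0.4544)


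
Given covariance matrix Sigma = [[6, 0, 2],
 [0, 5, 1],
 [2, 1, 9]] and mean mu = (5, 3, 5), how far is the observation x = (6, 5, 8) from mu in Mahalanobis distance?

Step 1 — centre the observation: (x - mu) = (1, 2, 3).

Step 2 — invert Sigma (cofactor / det for 3×3, or solve directly):
  Sigma^{-1} = [[0.1803, 0.0082, -0.041],
 [0.0082, 0.2049, -0.0246],
 [-0.041, -0.0246, 0.123]].

Step 3 — form the quadratic (x - mu)^T · Sigma^{-1} · (x - mu):
  Sigma^{-1} · (x - mu) = (0.0738, 0.3443, 0.2787).
  (x - mu)^T · [Sigma^{-1} · (x - mu)] = (1)·(0.0738) + (2)·(0.3443) + (3)·(0.2787) = 1.5984.

Step 4 — take square root: d = √(1.5984) ≈ 1.2643.

d(x, mu) = √(1.5984) ≈ 1.2643


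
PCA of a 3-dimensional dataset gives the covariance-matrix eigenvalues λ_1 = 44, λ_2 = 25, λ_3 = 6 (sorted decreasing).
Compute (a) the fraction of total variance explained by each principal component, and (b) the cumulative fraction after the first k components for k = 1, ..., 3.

Step 1 — total variance = trace(Sigma) = Σ λ_i = 44 + 25 + 6 = 75.

Step 2 — fraction explained by component i = λ_i / Σ λ:
  PC1: 44/75 = 0.5867
  PC2: 25/75 = 0.3333
  PC3: 6/75 = 0.08

Step 3 — cumulative fraction after k components = (λ_1 + ... + λ_k) / Σ λ:
  k = 1: 44/75 = 0.5867
  k = 2: (44 + 25)/75 = 69/75 = 0.92
  k = 3: (44 + 25 + 6)/75 = 75/75 = 1

Summary (fraction, with percent):

explained: PC1 0.5867 (58.67%), PC2 0.3333 (33.33%), PC3 0.08 (8%);  cumulative: 0.5867, 0.92, 1


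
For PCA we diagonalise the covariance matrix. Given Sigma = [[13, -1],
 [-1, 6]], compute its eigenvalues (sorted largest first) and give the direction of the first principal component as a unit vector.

Step 1 — characteristic polynomial of 2×2 Sigma:
  det(Sigma - λI) = λ² - trace · λ + det = 0.
  trace = 13 + 6 = 19, det = 13·6 - (-1)² = 77.
Step 2 — discriminant:
  Δ = trace² - 4·det = 361 - 308 = 53.
Step 3 — eigenvalues:
  λ = (trace ± √Δ)/2 = (19 ± 7.2801)/2,
  λ_1 = 13.1401,  λ_2 = 5.8599.

Step 4 — unit eigenvector for λ_1: solve (Sigma - λ_1 I)v = 0. First row:
  (13 - 13.1401)·v_x + (-1)·v_y = 0, i.e. (-0.1401)·v_x + (-1)·v_y = 0,
  so v ∝ (b, λ_1 - a) = (-1, 0.1401); multiply by -1 so the first entry is positive: u = (1, -0.1401).
  ||u|| = √((1)² + (-0.1401)²) = √(1.0196) ≈ 1.0098,
  v_1 = u/||u|| ≈ (0.9903, -0.1387) (||v_1|| = 1).

λ_1 = 13.1401,  λ_2 = 5.8599;  v_1 ≈ (0.9903, -0.1387)


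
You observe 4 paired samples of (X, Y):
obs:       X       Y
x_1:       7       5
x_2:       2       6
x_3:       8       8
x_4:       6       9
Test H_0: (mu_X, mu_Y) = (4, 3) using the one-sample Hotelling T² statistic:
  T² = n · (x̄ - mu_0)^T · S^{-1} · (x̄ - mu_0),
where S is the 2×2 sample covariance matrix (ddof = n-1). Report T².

Step 1 — sample mean vector:
  mean(X) = (7 + 2 + 8 + 6) / 4 = 23/4 = 5.75
  mean(Y) = (5 + 6 + 8 + 9) / 4 = 28/4 = 7
  x̄ = (5.75, 7),  deviation x̄ - mu_0 = (5.75, 7) - (4, 3) = (1.75, 4).

Step 2 — sample covariance matrix, S[i,j] = (1/(n-1)) · Σ_k (x_{k,i} - mean_i) · (x_{k,j} - mean_j), divisor n-1 = 3:
  S[X,X] = ((1.25)·(1.25) + (-3.75)·(-3.75) + (2.25)·(2.25) + (0.25)·(0.25)) / 3 = 20.75/3 = 6.9167
  S[X,Y] = ((1.25)·(-2) + (-3.75)·(-1) + (2.25)·(1) + (0.25)·(2)) / 3 = 4/3 = 1.3333
  S[Y,Y] = ((-2)·(-2) + (-1)·(-1) + (1)·(1) + (2)·(2)) / 3 = 10/3 = 3.3333
  S = [[6.9167, 1.3333],
 [1.3333, 3.3333]].

Step 3 — invert S. det(S) = 6.9167·3.3333 - (1.3333)² = 21.2778.
  S^{-1} = (1/det) · [[d, -b], [-b, a]] = [[0.1567, -0.0627],
 [-0.0627, 0.3251]].

Step 4 — quadratic form (x̄ - mu_0)^T · S^{-1} · (x̄ - mu_0):
  S^{-1} · (x̄ - mu_0) = (0.0235, 1.1906),
  (x̄ - mu_0)^T · [...] = (1.75)·(0.0235) + (4)·(1.1906) = 4.8035.

Step 5 — scale by n: T² = 4 · 4.8035 = 19.2141.

T² ≈ 19.2141


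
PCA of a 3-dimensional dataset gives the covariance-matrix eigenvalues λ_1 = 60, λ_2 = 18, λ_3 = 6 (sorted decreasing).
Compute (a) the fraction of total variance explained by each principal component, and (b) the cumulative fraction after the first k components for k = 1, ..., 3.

Step 1 — total variance = trace(Sigma) = Σ λ_i = 60 + 18 + 6 = 84.

Step 2 — fraction explained by component i = λ_i / Σ λ:
  PC1: 60/84 = 0.7143
  PC2: 18/84 = 0.2143
  PC3: 6/84 = 0.0714

Step 3 — cumulative fraction after k components = (λ_1 + ... + λ_k) / Σ λ:
  k = 1: 60/84 = 0.7143
  k = 2: (60 + 18)/84 = 78/84 = 0.9286
  k = 3: (60 + 18 + 6)/84 = 84/84 = 1

Summary (fraction, with percent):

explained: PC1 0.7143 (71.43%), PC2 0.2143 (21.43%), PC3 0.0714 (7.14%);  cumulative: 0.7143, 0.9286, 1


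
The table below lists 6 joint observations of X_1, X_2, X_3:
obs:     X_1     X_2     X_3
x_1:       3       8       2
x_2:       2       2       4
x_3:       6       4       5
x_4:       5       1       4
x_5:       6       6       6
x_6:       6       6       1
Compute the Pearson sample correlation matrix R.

Step 1 — column means:
  mean(X_1) = (3 + 2 + 6 + 5 + 6 + 6) / 6 = 28/6 = 4.6667
  mean(X_2) = (8 + 2 + 4 + 1 + 6 + 6) / 6 = 27/6 = 4.5
  mean(X_3) = (2 + 4 + 5 + 4 + 6 + 1) / 6 = 22/6 = 3.6667

Step 2 — sample variances and covariances s[i,j] = (1/(n-1)) · Σ_k (x_{k,i} - mean_i) · (x_{k,j} - mean_j), with n-1 = 5:
  s[X_1,X_1] = ((-1.6667)·(-1.6667) + (-2.6667)·(-2.6667) + (1.3333)·(1.3333) + (0.3333)·(0.3333) + (1.3333)·(1.3333) + (1.3333)·(1.3333)) / 5 = 15.3333/5 = 3.0667
  s[X_1,X_2] = ((-1.6667)·(3.5) + (-2.6667)·(-2.5) + (1.3333)·(-0.5) + (0.3333)·(-3.5) + (1.3333)·(1.5) + (1.3333)·(1.5)) / 5 = 3/5 = 0.6
  s[X_1,X_3] = ((-1.6667)·(-1.6667) + (-2.6667)·(0.3333) + (1.3333)·(1.3333) + (0.3333)·(0.3333) + (1.3333)·(2.3333) + (1.3333)·(-2.6667)) / 5 = 3.3333/5 = 0.6667
  s[X_2,X_2] = ((3.5)·(3.5) + (-2.5)·(-2.5) + (-0.5)·(-0.5) + (-3.5)·(-3.5) + (1.5)·(1.5) + (1.5)·(1.5)) / 5 = 35.5/5 = 7.1
  s[X_2,X_3] = ((3.5)·(-1.6667) + (-2.5)·(0.3333) + (-0.5)·(1.3333) + (-3.5)·(0.3333) + (1.5)·(2.3333) + (1.5)·(-2.6667)) / 5 = -9/5 = -1.8
  s[X_3,X_3] = ((-1.6667)·(-1.6667) + (0.3333)·(0.3333) + (1.3333)·(1.3333) + (0.3333)·(0.3333) + (2.3333)·(2.3333) + (-2.6667)·(-2.6667)) / 5 = 17.3333/5 = 3.4667
  Sample standard deviations s_i = √(s[i,i]):
  s(X_1) = √(3.0667) = 1.7512
  s(X_2) = √(7.1) = 2.6646
  s(X_3) = √(3.4667) = 1.8619

Step 3 — r_{ij} = s_{ij} / (s_i · s_j):
  r[X_1,X_1] = 1 (diagonal).
  r[X_1,X_2] = 0.6 / (1.7512 · 2.6646) = 0.6 / 4.6662 = 0.1286
  r[X_1,X_3] = 0.6667 / (1.7512 · 1.8619) = 0.6667 / 3.2605 = 0.2045
  r[X_2,X_2] = 1 (diagonal).
  r[X_2,X_3] = -1.8 / (2.6646 · 1.8619) = -1.8 / 4.9612 = -0.3628
  r[X_3,X_3] = 1 (diagonal).

R is symmetric with unit diagonal. Assembling:

R = [[1, 0.1286, 0.2045],
 [0.1286, 1, -0.3628],
 [0.2045, -0.3628, 1]]


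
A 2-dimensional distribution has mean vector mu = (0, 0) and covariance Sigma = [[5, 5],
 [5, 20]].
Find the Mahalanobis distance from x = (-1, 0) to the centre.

Step 1 — centre the observation: (x - mu) = (-1, 0).

Step 2 — invert Sigma. det(Sigma) = 5·20 - (5)² = 75.
  Sigma^{-1} = (1/det) · [[d, -b], [-b, a]] = [[0.2667, -0.0667],
 [-0.0667, 0.0667]].

Step 3 — form the quadratic (x - mu)^T · Sigma^{-1} · (x - mu):
  Sigma^{-1} · (x - mu) = (-0.2667, 0.0667).
  (x - mu)^T · [Sigma^{-1} · (x - mu)] = (-1)·(-0.2667) + (0)·(0.0667) = 0.2667.

Step 4 — take square root: d = √(0.2667) ≈ 0.5164.

d(x, mu) = √(0.2667) ≈ 0.5164


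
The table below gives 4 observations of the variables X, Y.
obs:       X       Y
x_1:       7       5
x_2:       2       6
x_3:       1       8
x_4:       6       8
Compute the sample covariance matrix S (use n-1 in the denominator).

Step 1 — column means:
  mean(X) = (7 + 2 + 1 + 6) / 4 = 16/4 = 4
  mean(Y) = (5 + 6 + 8 + 8) / 4 = 27/4 = 6.75

Step 2 — sample covariance S[i,j] = (1/(n-1)) · Σ_k (x_{k,i} - mean_i) · (x_{k,j} - mean_j), with n-1 = 3.
  S[X,X] = ((3)·(3) + (-2)·(-2) + (-3)·(-3) + (2)·(2)) / 3 = 26/3 = 8.6667
  S[X,Y] = ((3)·(-1.75) + (-2)·(-0.75) + (-3)·(1.25) + (2)·(1.25)) / 3 = -5/3 = -1.6667
  S[Y,Y] = ((-1.75)·(-1.75) + (-0.75)·(-0.75) + (1.25)·(1.25) + (1.25)·(1.25)) / 3 = 6.75/3 = 2.25

S is symmetric (S[j,i] = S[i,j]). Assembling:

S = [[8.6667, -1.6667],
 [-1.6667, 2.25]]


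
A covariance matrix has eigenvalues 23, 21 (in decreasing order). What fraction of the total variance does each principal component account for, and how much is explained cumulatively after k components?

Step 1 — total variance = trace(Sigma) = Σ λ_i = 23 + 21 = 44.

Step 2 — fraction explained by component i = λ_i / Σ λ:
  PC1: 23/44 = 0.5227
  PC2: 21/44 = 0.4773

Step 3 — cumulative fraction after k components = (λ_1 + ... + λ_k) / Σ λ:
  k = 1: 23/44 = 0.5227
  k = 2: (23 + 21)/44 = 44/44 = 1

Summary (fraction, with percent):

explained: PC1 0.5227 (52.27%), PC2 0.4773 (47.73%);  cumulative: 0.5227, 1


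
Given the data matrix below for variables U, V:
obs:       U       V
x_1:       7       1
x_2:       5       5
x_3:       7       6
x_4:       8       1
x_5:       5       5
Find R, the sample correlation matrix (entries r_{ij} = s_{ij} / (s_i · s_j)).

Step 1 — column means:
  mean(U) = (7 + 5 + 7 + 8 + 5) / 5 = 32/5 = 6.4
  mean(V) = (1 + 5 + 6 + 1 + 5) / 5 = 18/5 = 3.6

Step 2 — sample variances and covariances s[i,j] = (1/(n-1)) · Σ_k (x_{k,i} - mean_i) · (x_{k,j} - mean_j), with n-1 = 4:
  s[U,U] = ((0.6)·(0.6) + (-1.4)·(-1.4) + (0.6)·(0.6) + (1.6)·(1.6) + (-1.4)·(-1.4)) / 4 = 7.2/4 = 1.8
  s[U,V] = ((0.6)·(-2.6) + (-1.4)·(1.4) + (0.6)·(2.4) + (1.6)·(-2.6) + (-1.4)·(1.4)) / 4 = -8.2/4 = -2.05
  s[V,V] = ((-2.6)·(-2.6) + (1.4)·(1.4) + (2.4)·(2.4) + (-2.6)·(-2.6) + (1.4)·(1.4)) / 4 = 23.2/4 = 5.8
  Sample standard deviations s_i = √(s[i,i]):
  s(U) = √(1.8) = 1.3416
  s(V) = √(5.8) = 2.4083

Step 3 — r_{ij} = s_{ij} / (s_i · s_j):
  r[U,U] = 1 (diagonal).
  r[U,V] = -2.05 / (1.3416 · 2.4083) = -2.05 / 3.2311 = -0.6345
  r[V,V] = 1 (diagonal).

R is symmetric with unit diagonal. Assembling:

R = [[1, -0.6345],
 [-0.6345, 1]]


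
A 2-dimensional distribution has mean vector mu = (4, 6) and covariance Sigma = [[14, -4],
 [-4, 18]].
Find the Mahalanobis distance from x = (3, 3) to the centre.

Step 1 — centre the observation: (x - mu) = (-1, -3).

Step 2 — invert Sigma. det(Sigma) = 14·18 - (-4)² = 236.
  Sigma^{-1} = (1/det) · [[d, -b], [-b, a]] = [[0.0763, 0.0169],
 [0.0169, 0.0593]].

Step 3 — form the quadratic (x - mu)^T · Sigma^{-1} · (x - mu):
  Sigma^{-1} · (x - mu) = (-0.1271, -0.1949).
  (x - mu)^T · [Sigma^{-1} · (x - mu)] = (-1)·(-0.1271) + (-3)·(-0.1949) = 0.7119.

Step 4 — take square root: d = √(0.7119) ≈ 0.8437.

d(x, mu) = √(0.7119) ≈ 0.8437


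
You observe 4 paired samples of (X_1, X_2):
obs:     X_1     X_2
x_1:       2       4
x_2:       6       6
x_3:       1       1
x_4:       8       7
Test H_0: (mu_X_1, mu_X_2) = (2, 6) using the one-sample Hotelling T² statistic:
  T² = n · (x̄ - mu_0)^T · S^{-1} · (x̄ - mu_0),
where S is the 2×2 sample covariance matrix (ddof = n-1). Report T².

Step 1 — sample mean vector:
  mean(X_1) = (2 + 6 + 1 + 8) / 4 = 17/4 = 4.25
  mean(X_2) = (4 + 6 + 1 + 7) / 4 = 18/4 = 4.5
  x̄ = (4.25, 4.5),  deviation x̄ - mu_0 = (4.25, 4.5) - (2, 6) = (2.25, -1.5).

Step 2 — sample covariance matrix, S[i,j] = (1/(n-1)) · Σ_k (x_{k,i} - mean_i) · (x_{k,j} - mean_j), divisor n-1 = 3:
  S[X_1,X_1] = ((-2.25)·(-2.25) + (1.75)·(1.75) + (-3.25)·(-3.25) + (3.75)·(3.75)) / 3 = 32.75/3 = 10.9167
  S[X_1,X_2] = ((-2.25)·(-0.5) + (1.75)·(1.5) + (-3.25)·(-3.5) + (3.75)·(2.5)) / 3 = 24.5/3 = 8.1667
  S[X_2,X_2] = ((-0.5)·(-0.5) + (1.5)·(1.5) + (-3.5)·(-3.5) + (2.5)·(2.5)) / 3 = 21/3 = 7
  S = [[10.9167, 8.1667],
 [8.1667, 7]].

Step 3 — invert S. det(S) = 10.9167·7 - (8.1667)² = 9.7222.
  S^{-1} = (1/det) · [[d, -b], [-b, a]] = [[0.72, -0.84],
 [-0.84, 1.1229]].

Step 4 — quadratic form (x̄ - mu_0)^T · S^{-1} · (x̄ - mu_0):
  S^{-1} · (x̄ - mu_0) = (2.88, -3.5743),
  (x̄ - mu_0)^T · [...] = (2.25)·(2.88) + (-1.5)·(-3.5743) = 11.8414.

Step 5 — scale by n: T² = 4 · 11.8414 = 47.3657.

T² ≈ 47.3657


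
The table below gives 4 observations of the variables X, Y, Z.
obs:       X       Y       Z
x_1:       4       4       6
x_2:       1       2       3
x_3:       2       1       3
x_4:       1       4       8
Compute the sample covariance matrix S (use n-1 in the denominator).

Step 1 — column means:
  mean(X) = (4 + 1 + 2 + 1) / 4 = 8/4 = 2
  mean(Y) = (4 + 2 + 1 + 4) / 4 = 11/4 = 2.75
  mean(Z) = (6 + 3 + 3 + 8) / 4 = 20/4 = 5

Step 2 — sample covariance S[i,j] = (1/(n-1)) · Σ_k (x_{k,i} - mean_i) · (x_{k,j} - mean_j), with n-1 = 3.
  S[X,X] = ((2)·(2) + (-1)·(-1) + (0)·(0) + (-1)·(-1)) / 3 = 6/3 = 2
  S[X,Y] = ((2)·(1.25) + (-1)·(-0.75) + (0)·(-1.75) + (-1)·(1.25)) / 3 = 2/3 = 0.6667
  S[X,Z] = ((2)·(1) + (-1)·(-2) + (0)·(-2) + (-1)·(3)) / 3 = 1/3 = 0.3333
  S[Y,Y] = ((1.25)·(1.25) + (-0.75)·(-0.75) + (-1.75)·(-1.75) + (1.25)·(1.25)) / 3 = 6.75/3 = 2.25
  S[Y,Z] = ((1.25)·(1) + (-0.75)·(-2) + (-1.75)·(-2) + (1.25)·(3)) / 3 = 10/3 = 3.3333
  S[Z,Z] = ((1)·(1) + (-2)·(-2) + (-2)·(-2) + (3)·(3)) / 3 = 18/3 = 6

S is symmetric (S[j,i] = S[i,j]). Assembling:

S = [[2, 0.6667, 0.3333],
 [0.6667, 2.25, 3.3333],
 [0.3333, 3.3333, 6]]


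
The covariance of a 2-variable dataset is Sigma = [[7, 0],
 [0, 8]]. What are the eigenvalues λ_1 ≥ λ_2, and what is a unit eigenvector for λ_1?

Step 1 — characteristic polynomial of 2×2 Sigma:
  det(Sigma - λI) = λ² - trace · λ + det = 0.
  trace = 7 + 8 = 15, det = 7·8 - (0)² = 56.
Step 2 — discriminant:
  Δ = trace² - 4·det = 225 - 224 = 1.
Step 3 — eigenvalues:
  λ = (trace ± √Δ)/2 = (15 ± 1)/2,
  λ_1 = 8,  λ_2 = 7.

Step 4 — unit eigenvector for λ_1: Sigma is diagonal, so its eigenvectors are the coordinate axes. λ_1 = 8 is the diagonal entry on the second coordinate axis, hence
  v_1 = (0, 1) (||v_1|| = 1).

λ_1 = 8,  λ_2 = 7;  v_1 ≈ (0, 1)


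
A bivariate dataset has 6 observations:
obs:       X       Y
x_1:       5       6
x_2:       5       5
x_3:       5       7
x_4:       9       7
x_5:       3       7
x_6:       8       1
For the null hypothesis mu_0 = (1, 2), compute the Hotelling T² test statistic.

Step 1 — sample mean vector:
  mean(X) = (5 + 5 + 5 + 9 + 3 + 8) / 6 = 35/6 = 5.8333
  mean(Y) = (6 + 5 + 7 + 7 + 7 + 1) / 6 = 33/6 = 5.5
  x̄ = (5.8333, 5.5),  deviation x̄ - mu_0 = (5.8333, 5.5) - (1, 2) = (4.8333, 3.5).

Step 2 — sample covariance matrix, S[i,j] = (1/(n-1)) · Σ_k (x_{k,i} - mean_i) · (x_{k,j} - mean_j), divisor n-1 = 5:
  S[X,X] = ((-0.8333)·(-0.8333) + (-0.8333)·(-0.8333) + (-0.8333)·(-0.8333) + (3.1667)·(3.1667) + (-2.8333)·(-2.8333) + (2.1667)·(2.1667)) / 5 = 24.8333/5 = 4.9667
  S[X,Y] = ((-0.8333)·(0.5) + (-0.8333)·(-0.5) + (-0.8333)·(1.5) + (3.1667)·(1.5) + (-2.8333)·(1.5) + (2.1667)·(-4.5)) / 5 = -10.5/5 = -2.1
  S[Y,Y] = ((0.5)·(0.5) + (-0.5)·(-0.5) + (1.5)·(1.5) + (1.5)·(1.5) + (1.5)·(1.5) + (-4.5)·(-4.5)) / 5 = 27.5/5 = 5.5
  S = [[4.9667, -2.1],
 [-2.1, 5.5]].

Step 3 — invert S. det(S) = 4.9667·5.5 - (-2.1)² = 22.9067.
  S^{-1} = (1/det) · [[d, -b], [-b, a]] = [[0.2401, 0.0917],
 [0.0917, 0.2168]].

Step 4 — quadratic form (x̄ - mu_0)^T · S^{-1} · (x̄ - mu_0):
  S^{-1} · (x̄ - mu_0) = (1.4814, 1.202),
  (x̄ - mu_0)^T · [...] = (4.8333)·(1.4814) + (3.5)·(1.202) = 11.3669.

Step 5 — scale by n: T² = 6 · 11.3669 = 68.2014.

T² ≈ 68.2014


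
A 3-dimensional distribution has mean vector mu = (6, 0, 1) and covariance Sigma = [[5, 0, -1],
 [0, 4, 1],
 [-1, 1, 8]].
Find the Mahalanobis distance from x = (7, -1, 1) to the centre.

Step 1 — centre the observation: (x - mu) = (1, -1, 0).

Step 2 — invert Sigma (cofactor / det for 3×3, or solve directly):
  Sigma^{-1} = [[0.2053, -0.0066, 0.0265],
 [-0.0066, 0.2583, -0.0331],
 [0.0265, -0.0331, 0.1325]].

Step 3 — form the quadratic (x - mu)^T · Sigma^{-1} · (x - mu):
  Sigma^{-1} · (x - mu) = (0.2119, -0.2649, 0.0596).
  (x - mu)^T · [Sigma^{-1} · (x - mu)] = (1)·(0.2119) + (-1)·(-0.2649) + (0)·(0.0596) = 0.4768.

Step 4 — take square root: d = √(0.4768) ≈ 0.6905.

d(x, mu) = √(0.4768) ≈ 0.6905


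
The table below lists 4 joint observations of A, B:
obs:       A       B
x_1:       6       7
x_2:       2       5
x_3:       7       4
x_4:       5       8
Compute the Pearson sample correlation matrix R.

Step 1 — column means:
  mean(A) = (6 + 2 + 7 + 5) / 4 = 20/4 = 5
  mean(B) = (7 + 5 + 4 + 8) / 4 = 24/4 = 6

Step 2 — sample variances and covariances s[i,j] = (1/(n-1)) · Σ_k (x_{k,i} - mean_i) · (x_{k,j} - mean_j), with n-1 = 3:
  s[A,A] = ((1)·(1) + (-3)·(-3) + (2)·(2) + (0)·(0)) / 3 = 14/3 = 4.6667
  s[A,B] = ((1)·(1) + (-3)·(-1) + (2)·(-2) + (0)·(2)) / 3 = 0/3 = 0
  s[B,B] = ((1)·(1) + (-1)·(-1) + (-2)·(-2) + (2)·(2)) / 3 = 10/3 = 3.3333
  Sample standard deviations s_i = √(s[i,i]):
  s(A) = √(4.6667) = 2.1602
  s(B) = √(3.3333) = 1.8257

Step 3 — r_{ij} = s_{ij} / (s_i · s_j):
  r[A,A] = 1 (diagonal).
  r[A,B] = 0 / (2.1602 · 1.8257) = 0 / 3.9441 = 0
  r[B,B] = 1 (diagonal).

R is symmetric with unit diagonal. Assembling:

R = [[1, 0],
 [0, 1]]


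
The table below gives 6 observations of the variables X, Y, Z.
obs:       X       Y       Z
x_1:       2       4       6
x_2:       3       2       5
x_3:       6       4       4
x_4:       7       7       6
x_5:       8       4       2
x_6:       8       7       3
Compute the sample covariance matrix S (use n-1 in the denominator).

Step 1 — column means:
  mean(X) = (2 + 3 + 6 + 7 + 8 + 8) / 6 = 34/6 = 5.6667
  mean(Y) = (4 + 2 + 4 + 7 + 4 + 7) / 6 = 28/6 = 4.6667
  mean(Z) = (6 + 5 + 4 + 6 + 2 + 3) / 6 = 26/6 = 4.3333

Step 2 — sample covariance S[i,j] = (1/(n-1)) · Σ_k (x_{k,i} - mean_i) · (x_{k,j} - mean_j), with n-1 = 5.
  S[X,X] = ((-3.6667)·(-3.6667) + (-2.6667)·(-2.6667) + (0.3333)·(0.3333) + (1.3333)·(1.3333) + (2.3333)·(2.3333) + (2.3333)·(2.3333)) / 5 = 33.3333/5 = 6.6667
  S[X,Y] = ((-3.6667)·(-0.6667) + (-2.6667)·(-2.6667) + (0.3333)·(-0.6667) + (1.3333)·(2.3333) + (2.3333)·(-0.6667) + (2.3333)·(2.3333)) / 5 = 16.3333/5 = 3.2667
  S[X,Z] = ((-3.6667)·(1.6667) + (-2.6667)·(0.6667) + (0.3333)·(-0.3333) + (1.3333)·(1.6667) + (2.3333)·(-2.3333) + (2.3333)·(-1.3333)) / 5 = -14.3333/5 = -2.8667
  S[Y,Y] = ((-0.6667)·(-0.6667) + (-2.6667)·(-2.6667) + (-0.6667)·(-0.6667) + (2.3333)·(2.3333) + (-0.6667)·(-0.6667) + (2.3333)·(2.3333)) / 5 = 19.3333/5 = 3.8667
  S[Y,Z] = ((-0.6667)·(1.6667) + (-2.6667)·(0.6667) + (-0.6667)·(-0.3333) + (2.3333)·(1.6667) + (-0.6667)·(-2.3333) + (2.3333)·(-1.3333)) / 5 = -0.3333/5 = -0.0667
  S[Z,Z] = ((1.6667)·(1.6667) + (0.6667)·(0.6667) + (-0.3333)·(-0.3333) + (1.6667)·(1.6667) + (-2.3333)·(-2.3333) + (-1.3333)·(-1.3333)) / 5 = 13.3333/5 = 2.6667

S is symmetric (S[j,i] = S[i,j]). Assembling:

S = [[6.6667, 3.2667, -2.8667],
 [3.2667, 3.8667, -0.0667],
 [-2.8667, -0.0667, 2.6667]]


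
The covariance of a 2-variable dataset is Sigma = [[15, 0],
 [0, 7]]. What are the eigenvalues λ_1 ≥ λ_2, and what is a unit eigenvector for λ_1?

Step 1 — characteristic polynomial of 2×2 Sigma:
  det(Sigma - λI) = λ² - trace · λ + det = 0.
  trace = 15 + 7 = 22, det = 15·7 - (0)² = 105.
Step 2 — discriminant:
  Δ = trace² - 4·det = 484 - 420 = 64.
Step 3 — eigenvalues:
  λ = (trace ± √Δ)/2 = (22 ± 8)/2,
  λ_1 = 15,  λ_2 = 7.

Step 4 — unit eigenvector for λ_1: Sigma is diagonal, so its eigenvectors are the coordinate axes. λ_1 = 15 is the diagonal entry on the first coordinate axis, hence
  v_1 = (1, 0) (||v_1|| = 1).

λ_1 = 15,  λ_2 = 7;  v_1 ≈ (1, 0)


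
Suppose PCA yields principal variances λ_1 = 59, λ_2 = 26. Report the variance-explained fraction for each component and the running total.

Step 1 — total variance = trace(Sigma) = Σ λ_i = 59 + 26 = 85.

Step 2 — fraction explained by component i = λ_i / Σ λ:
  PC1: 59/85 = 0.6941
  PC2: 26/85 = 0.3059

Step 3 — cumulative fraction after k components = (λ_1 + ... + λ_k) / Σ λ:
  k = 1: 59/85 = 0.6941
  k = 2: (59 + 26)/85 = 85/85 = 1

Summary (fraction, with percent):

explained: PC1 0.6941 (69.41%), PC2 0.3059 (30.59%);  cumulative: 0.6941, 1


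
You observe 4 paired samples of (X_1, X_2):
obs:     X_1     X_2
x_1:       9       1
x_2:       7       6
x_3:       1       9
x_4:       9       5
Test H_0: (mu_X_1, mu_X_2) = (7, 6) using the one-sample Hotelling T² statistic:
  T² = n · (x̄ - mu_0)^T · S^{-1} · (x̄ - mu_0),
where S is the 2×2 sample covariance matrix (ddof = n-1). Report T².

Step 1 — sample mean vector:
  mean(X_1) = (9 + 7 + 1 + 9) / 4 = 26/4 = 6.5
  mean(X_2) = (1 + 6 + 9 + 5) / 4 = 21/4 = 5.25
  x̄ = (6.5, 5.25),  deviation x̄ - mu_0 = (6.5, 5.25) - (7, 6) = (-0.5, -0.75).

Step 2 — sample covariance matrix, S[i,j] = (1/(n-1)) · Σ_k (x_{k,i} - mean_i) · (x_{k,j} - mean_j), divisor n-1 = 3:
  S[X_1,X_1] = ((2.5)·(2.5) + (0.5)·(0.5) + (-5.5)·(-5.5) + (2.5)·(2.5)) / 3 = 43/3 = 14.3333
  S[X_1,X_2] = ((2.5)·(-4.25) + (0.5)·(0.75) + (-5.5)·(3.75) + (2.5)·(-0.25)) / 3 = -31.5/3 = -10.5
  S[X_2,X_2] = ((-4.25)·(-4.25) + (0.75)·(0.75) + (3.75)·(3.75) + (-0.25)·(-0.25)) / 3 = 32.75/3 = 10.9167
  S = [[14.3333, -10.5],
 [-10.5, 10.9167]].

Step 3 — invert S. det(S) = 14.3333·10.9167 - (-10.5)² = 46.2222.
  S^{-1} = (1/det) · [[d, -b], [-b, a]] = [[0.2362, 0.2272],
 [0.2272, 0.3101]].

Step 4 — quadratic form (x̄ - mu_0)^T · S^{-1} · (x̄ - mu_0):
  S^{-1} · (x̄ - mu_0) = (-0.2885, -0.3462),
  (x̄ - mu_0)^T · [...] = (-0.5)·(-0.2885) + (-0.75)·(-0.3462) = 0.4038.

Step 5 — scale by n: T² = 4 · 0.4038 = 1.6154.

T² ≈ 1.6154


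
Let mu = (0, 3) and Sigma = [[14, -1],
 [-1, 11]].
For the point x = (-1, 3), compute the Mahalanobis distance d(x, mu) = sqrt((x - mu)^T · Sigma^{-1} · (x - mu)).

Step 1 — centre the observation: (x - mu) = (-1, 0).

Step 2 — invert Sigma. det(Sigma) = 14·11 - (-1)² = 153.
  Sigma^{-1} = (1/det) · [[d, -b], [-b, a]] = [[0.0719, 0.0065],
 [0.0065, 0.0915]].

Step 3 — form the quadratic (x - mu)^T · Sigma^{-1} · (x - mu):
  Sigma^{-1} · (x - mu) = (-0.0719, -0.0065).
  (x - mu)^T · [Sigma^{-1} · (x - mu)] = (-1)·(-0.0719) + (0)·(-0.0065) = 0.0719.

Step 4 — take square root: d = √(0.0719) ≈ 0.2681.

d(x, mu) = √(0.0719) ≈ 0.2681


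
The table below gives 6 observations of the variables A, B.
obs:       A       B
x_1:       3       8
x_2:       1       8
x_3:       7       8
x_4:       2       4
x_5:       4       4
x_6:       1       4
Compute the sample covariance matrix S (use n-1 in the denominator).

Step 1 — column means:
  mean(A) = (3 + 1 + 7 + 2 + 4 + 1) / 6 = 18/6 = 3
  mean(B) = (8 + 8 + 8 + 4 + 4 + 4) / 6 = 36/6 = 6

Step 2 — sample covariance S[i,j] = (1/(n-1)) · Σ_k (x_{k,i} - mean_i) · (x_{k,j} - mean_j), with n-1 = 5.
  S[A,A] = ((0)·(0) + (-2)·(-2) + (4)·(4) + (-1)·(-1) + (1)·(1) + (-2)·(-2)) / 5 = 26/5 = 5.2
  S[A,B] = ((0)·(2) + (-2)·(2) + (4)·(2) + (-1)·(-2) + (1)·(-2) + (-2)·(-2)) / 5 = 8/5 = 1.6
  S[B,B] = ((2)·(2) + (2)·(2) + (2)·(2) + (-2)·(-2) + (-2)·(-2) + (-2)·(-2)) / 5 = 24/5 = 4.8

S is symmetric (S[j,i] = S[i,j]). Assembling:

S = [[5.2, 1.6],
 [1.6, 4.8]]


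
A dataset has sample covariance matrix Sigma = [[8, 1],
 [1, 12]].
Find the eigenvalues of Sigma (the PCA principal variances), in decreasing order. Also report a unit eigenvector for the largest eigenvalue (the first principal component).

Step 1 — characteristic polynomial of 2×2 Sigma:
  det(Sigma - λI) = λ² - trace · λ + det = 0.
  trace = 8 + 12 = 20, det = 8·12 - (1)² = 95.
Step 2 — discriminant:
  Δ = trace² - 4·det = 400 - 380 = 20.
Step 3 — eigenvalues:
  λ = (trace ± √Δ)/2 = (20 ± 4.4721)/2,
  λ_1 = 12.2361,  λ_2 = 7.7639.

Step 4 — unit eigenvector for λ_1: solve (Sigma - λ_1 I)v = 0. First row:
  (8 - 12.2361)·v_x + (1)·v_y = 0, i.e. (-4.2361)·v_x + (1)·v_y = 0,
  so v ∝ (b, λ_1 - a) = (1, 4.2361) = u.
  ||u|| = √((1)² + (4.2361)²) = √(18.9443) ≈ 4.3525,
  v_1 = u/||u|| ≈ (0.2298, 0.9732) (||v_1|| = 1).

λ_1 = 12.2361,  λ_2 = 7.7639;  v_1 ≈ (0.2298, 0.9732)


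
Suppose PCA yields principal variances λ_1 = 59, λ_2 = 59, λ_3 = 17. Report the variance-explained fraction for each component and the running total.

Step 1 — total variance = trace(Sigma) = Σ λ_i = 59 + 59 + 17 = 135.

Step 2 — fraction explained by component i = λ_i / Σ λ:
  PC1: 59/135 = 0.437
  PC2: 59/135 = 0.437
  PC3: 17/135 = 0.1259

Step 3 — cumulative fraction after k components = (λ_1 + ... + λ_k) / Σ λ:
  k = 1: 59/135 = 0.437
  k = 2: (59 + 59)/135 = 118/135 = 0.8741
  k = 3: (59 + 59 + 17)/135 = 135/135 = 1

Summary (fraction, with percent):

explained: PC1 0.437 (43.7%), PC2 0.437 (43.7%), PC3 0.1259 (12.59%);  cumulative: 0.437, 0.8741, 1


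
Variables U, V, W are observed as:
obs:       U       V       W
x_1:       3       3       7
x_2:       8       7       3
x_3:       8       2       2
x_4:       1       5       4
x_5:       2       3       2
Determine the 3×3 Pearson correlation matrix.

Step 1 — column means:
  mean(U) = (3 + 8 + 8 + 1 + 2) / 5 = 22/5 = 4.4
  mean(V) = (3 + 7 + 2 + 5 + 3) / 5 = 20/5 = 4
  mean(W) = (7 + 3 + 2 + 4 + 2) / 5 = 18/5 = 3.6

Step 2 — sample variances and covariances s[i,j] = (1/(n-1)) · Σ_k (x_{k,i} - mean_i) · (x_{k,j} - mean_j), with n-1 = 4:
  s[U,U] = ((-1.4)·(-1.4) + (3.6)·(3.6) + (3.6)·(3.6) + (-3.4)·(-3.4) + (-2.4)·(-2.4)) / 4 = 45.2/4 = 11.3
  s[U,V] = ((-1.4)·(-1) + (3.6)·(3) + (3.6)·(-2) + (-3.4)·(1) + (-2.4)·(-1)) / 4 = 4/4 = 1
  s[U,W] = ((-1.4)·(3.4) + (3.6)·(-0.6) + (3.6)·(-1.6) + (-3.4)·(0.4) + (-2.4)·(-1.6)) / 4 = -10.2/4 = -2.55
  s[V,V] = ((-1)·(-1) + (3)·(3) + (-2)·(-2) + (1)·(1) + (-1)·(-1)) / 4 = 16/4 = 4
  s[V,W] = ((-1)·(3.4) + (3)·(-0.6) + (-2)·(-1.6) + (1)·(0.4) + (-1)·(-1.6)) / 4 = 0/4 = 0
  s[W,W] = ((3.4)·(3.4) + (-0.6)·(-0.6) + (-1.6)·(-1.6) + (0.4)·(0.4) + (-1.6)·(-1.6)) / 4 = 17.2/4 = 4.3
  Sample standard deviations s_i = √(s[i,i]):
  s(U) = √(11.3) = 3.3615
  s(V) = √(4) = 2
  s(W) = √(4.3) = 2.0736

Step 3 — r_{ij} = s_{ij} / (s_i · s_j):
  r[U,U] = 1 (diagonal).
  r[U,V] = 1 / (3.3615 · 2) = 1 / 6.7231 = 0.1487
  r[U,W] = -2.55 / (3.3615 · 2.0736) = -2.55 / 6.9707 = -0.3658
  r[V,V] = 1 (diagonal).
  r[V,W] = 0 / (2 · 2.0736) = 0 / 4.1473 = 0
  r[W,W] = 1 (diagonal).

R is symmetric with unit diagonal. Assembling:

R = [[1, 0.1487, -0.3658],
 [0.1487, 1, 0],
 [-0.3658, 0, 1]]


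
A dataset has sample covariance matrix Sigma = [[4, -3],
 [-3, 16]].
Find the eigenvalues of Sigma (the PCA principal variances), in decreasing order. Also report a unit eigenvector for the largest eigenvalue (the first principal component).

Step 1 — characteristic polynomial of 2×2 Sigma:
  det(Sigma - λI) = λ² - trace · λ + det = 0.
  trace = 4 + 16 = 20, det = 4·16 - (-3)² = 55.
Step 2 — discriminant:
  Δ = trace² - 4·det = 400 - 220 = 180.
Step 3 — eigenvalues:
  λ = (trace ± √Δ)/2 = (20 ± 13.4164)/2,
  λ_1 = 16.7082,  λ_2 = 3.2918.

Step 4 — unit eigenvector for λ_1: solve (Sigma - λ_1 I)v = 0. First row:
  (4 - 16.7082)·v_x + (-3)·v_y = 0, i.e. (-12.7082)·v_x + (-3)·v_y = 0,
  so v ∝ (b, λ_1 - a) = (-3, 12.7082); multiply by -1 so the first entry is positive: u = (3, -12.7082).
  ||u|| = √((3)² + (-12.7082)²) = √(170.4984) ≈ 13.0575,
  v_1 = u/||u|| ≈ (0.2298, -0.9732) (||v_1|| = 1).

λ_1 = 16.7082,  λ_2 = 3.2918;  v_1 ≈ (0.2298, -0.9732)


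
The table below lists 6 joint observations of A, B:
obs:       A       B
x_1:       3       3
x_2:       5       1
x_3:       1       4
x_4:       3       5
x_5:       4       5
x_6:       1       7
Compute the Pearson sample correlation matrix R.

Step 1 — column means:
  mean(A) = (3 + 5 + 1 + 3 + 4 + 1) / 6 = 17/6 = 2.8333
  mean(B) = (3 + 1 + 4 + 5 + 5 + 7) / 6 = 25/6 = 4.1667

Step 2 — sample variances and covariances s[i,j] = (1/(n-1)) · Σ_k (x_{k,i} - mean_i) · (x_{k,j} - mean_j), with n-1 = 5:
  s[A,A] = ((0.1667)·(0.1667) + (2.1667)·(2.1667) + (-1.8333)·(-1.8333) + (0.1667)·(0.1667) + (1.1667)·(1.1667) + (-1.8333)·(-1.8333)) / 5 = 12.8333/5 = 2.5667
  s[A,B] = ((0.1667)·(-1.1667) + (2.1667)·(-3.1667) + (-1.8333)·(-0.1667) + (0.1667)·(0.8333) + (1.1667)·(0.8333) + (-1.8333)·(2.8333)) / 5 = -10.8333/5 = -2.1667
  s[B,B] = ((-1.1667)·(-1.1667) + (-3.1667)·(-3.1667) + (-0.1667)·(-0.1667) + (0.8333)·(0.8333) + (0.8333)·(0.8333) + (2.8333)·(2.8333)) / 5 = 20.8333/5 = 4.1667
  Sample standard deviations s_i = √(s[i,i]):
  s(A) = √(2.5667) = 1.6021
  s(B) = √(4.1667) = 2.0412

Step 3 — r_{ij} = s_{ij} / (s_i · s_j):
  r[A,A] = 1 (diagonal).
  r[A,B] = -2.1667 / (1.6021 · 2.0412) = -2.1667 / 3.2702 = -0.6625
  r[B,B] = 1 (diagonal).

R is symmetric with unit diagonal. Assembling:

R = [[1, -0.6625],
 [-0.6625, 1]]


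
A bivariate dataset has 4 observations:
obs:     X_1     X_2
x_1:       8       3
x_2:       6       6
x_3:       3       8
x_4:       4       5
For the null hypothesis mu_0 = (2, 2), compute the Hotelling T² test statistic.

Step 1 — sample mean vector:
  mean(X_1) = (8 + 6 + 3 + 4) / 4 = 21/4 = 5.25
  mean(X_2) = (3 + 6 + 8 + 5) / 4 = 22/4 = 5.5
  x̄ = (5.25, 5.5),  deviation x̄ - mu_0 = (5.25, 5.5) - (2, 2) = (3.25, 3.5).

Step 2 — sample covariance matrix, S[i,j] = (1/(n-1)) · Σ_k (x_{k,i} - mean_i) · (x_{k,j} - mean_j), divisor n-1 = 3:
  S[X_1,X_1] = ((2.75)·(2.75) + (0.75)·(0.75) + (-2.25)·(-2.25) + (-1.25)·(-1.25)) / 3 = 14.75/3 = 4.9167
  S[X_1,X_2] = ((2.75)·(-2.5) + (0.75)·(0.5) + (-2.25)·(2.5) + (-1.25)·(-0.5)) / 3 = -11.5/3 = -3.8333
  S[X_2,X_2] = ((-2.5)·(-2.5) + (0.5)·(0.5) + (2.5)·(2.5) + (-0.5)·(-0.5)) / 3 = 13/3 = 4.3333
  S = [[4.9167, -3.8333],
 [-3.8333, 4.3333]].

Step 3 — invert S. det(S) = 4.9167·4.3333 - (-3.8333)² = 6.6111.
  S^{-1} = (1/det) · [[d, -b], [-b, a]] = [[0.6555, 0.5798],
 [0.5798, 0.7437]].

Step 4 — quadratic form (x̄ - mu_0)^T · S^{-1} · (x̄ - mu_0):
  S^{-1} · (x̄ - mu_0) = (4.1597, 4.4874),
  (x̄ - mu_0)^T · [...] = (3.25)·(4.1597) + (3.5)·(4.4874) = 29.2248.

Step 5 — scale by n: T² = 4 · 29.2248 = 116.8992.

T² ≈ 116.8992


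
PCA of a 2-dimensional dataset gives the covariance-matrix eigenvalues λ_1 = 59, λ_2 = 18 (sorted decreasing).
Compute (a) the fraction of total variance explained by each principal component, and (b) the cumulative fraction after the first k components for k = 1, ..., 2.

Step 1 — total variance = trace(Sigma) = Σ λ_i = 59 + 18 = 77.

Step 2 — fraction explained by component i = λ_i / Σ λ:
  PC1: 59/77 = 0.7662
  PC2: 18/77 = 0.2338

Step 3 — cumulative fraction after k components = (λ_1 + ... + λ_k) / Σ λ:
  k = 1: 59/77 = 0.7662
  k = 2: (59 + 18)/77 = 77/77 = 1

Summary (fraction, with percent):

explained: PC1 0.7662 (76.62%), PC2 0.2338 (23.38%);  cumulative: 0.7662, 1
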